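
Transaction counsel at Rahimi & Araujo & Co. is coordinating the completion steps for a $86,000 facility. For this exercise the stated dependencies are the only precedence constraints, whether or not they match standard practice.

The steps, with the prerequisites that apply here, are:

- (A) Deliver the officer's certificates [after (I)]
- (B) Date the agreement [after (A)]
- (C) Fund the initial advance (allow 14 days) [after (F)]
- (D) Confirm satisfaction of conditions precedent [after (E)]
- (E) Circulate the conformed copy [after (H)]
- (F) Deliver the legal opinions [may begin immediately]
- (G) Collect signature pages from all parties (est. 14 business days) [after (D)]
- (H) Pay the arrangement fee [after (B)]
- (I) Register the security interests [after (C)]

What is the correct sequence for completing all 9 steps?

(F), (C), (I), (A), (B), (H), (E), (D), (G)

(F) has no prerequisites → (F) first.
(C) is the only step now ready → (C).
(I) needed (C), now all done → (I).
That leaves (A) as the only ready step → (A).
Next only (B) has its prerequisites met → (B).
(H) needed (B), now all done → (H).
(E) needed (H), now all done → (E).
That leaves (D) as the only ready step → (D).
(G) needed (D), now all done → (G).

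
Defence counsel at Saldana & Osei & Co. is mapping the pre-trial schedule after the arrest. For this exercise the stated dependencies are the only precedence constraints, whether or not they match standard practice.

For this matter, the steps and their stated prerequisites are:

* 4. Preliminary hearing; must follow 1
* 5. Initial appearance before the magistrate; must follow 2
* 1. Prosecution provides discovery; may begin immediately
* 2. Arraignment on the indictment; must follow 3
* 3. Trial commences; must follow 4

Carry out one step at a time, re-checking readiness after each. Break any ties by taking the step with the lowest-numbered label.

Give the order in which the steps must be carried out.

1 → 4 → 3 → 2 → 5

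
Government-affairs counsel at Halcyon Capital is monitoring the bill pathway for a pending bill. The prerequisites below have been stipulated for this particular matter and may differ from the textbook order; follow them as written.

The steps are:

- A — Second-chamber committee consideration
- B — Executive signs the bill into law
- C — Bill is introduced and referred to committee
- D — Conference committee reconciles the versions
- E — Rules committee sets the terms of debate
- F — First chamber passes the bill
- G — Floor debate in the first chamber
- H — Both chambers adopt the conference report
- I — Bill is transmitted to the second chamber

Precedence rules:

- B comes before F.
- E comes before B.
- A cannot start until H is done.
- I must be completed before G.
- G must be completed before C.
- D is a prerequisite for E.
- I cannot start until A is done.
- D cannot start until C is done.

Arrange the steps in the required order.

Only H has no prerequisites, so it is first.
That leaves A as the only ready step → A.
I needed A, now all done → I.
Next only G has its prerequisites met → G.
C is the only step now ready → C.
D needed C, now all done → D.
E needed D, now all done → E.
Next only B has its prerequisites met → B.
That leaves F as the only ready step → F.

H, A, I, G, C, D, E, B, F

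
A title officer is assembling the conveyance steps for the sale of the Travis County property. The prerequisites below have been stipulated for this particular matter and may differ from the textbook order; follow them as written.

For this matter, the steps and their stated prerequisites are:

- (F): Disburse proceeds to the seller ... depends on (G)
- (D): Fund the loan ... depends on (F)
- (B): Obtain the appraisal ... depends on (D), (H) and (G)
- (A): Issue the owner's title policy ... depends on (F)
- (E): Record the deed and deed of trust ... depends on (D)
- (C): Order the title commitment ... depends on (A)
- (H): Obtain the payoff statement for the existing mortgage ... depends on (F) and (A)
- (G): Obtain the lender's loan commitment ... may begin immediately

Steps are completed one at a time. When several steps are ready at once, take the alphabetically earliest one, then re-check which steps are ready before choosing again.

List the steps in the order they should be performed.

(G) (F) (A) (C) (D) (E) (H) (B)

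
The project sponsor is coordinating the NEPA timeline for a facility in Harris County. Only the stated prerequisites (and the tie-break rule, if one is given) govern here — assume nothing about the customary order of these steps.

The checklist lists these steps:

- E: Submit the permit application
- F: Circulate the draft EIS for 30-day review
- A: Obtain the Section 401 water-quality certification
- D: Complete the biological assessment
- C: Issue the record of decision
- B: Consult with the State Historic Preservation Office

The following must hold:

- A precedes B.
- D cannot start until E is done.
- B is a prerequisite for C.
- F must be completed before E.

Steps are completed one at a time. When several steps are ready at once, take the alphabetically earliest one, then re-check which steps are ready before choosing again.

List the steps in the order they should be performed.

A B C F E D

Nothing is required for A and F. A has the earlier label → A first.
B and F are both available; B has the earlier label → B.
Now C and F have their prerequisites met. C has the earlier label, so C next.
That leaves F as the only ready step → F.
Next only E has its prerequisites met → E.
That leaves D as the only ready step → D.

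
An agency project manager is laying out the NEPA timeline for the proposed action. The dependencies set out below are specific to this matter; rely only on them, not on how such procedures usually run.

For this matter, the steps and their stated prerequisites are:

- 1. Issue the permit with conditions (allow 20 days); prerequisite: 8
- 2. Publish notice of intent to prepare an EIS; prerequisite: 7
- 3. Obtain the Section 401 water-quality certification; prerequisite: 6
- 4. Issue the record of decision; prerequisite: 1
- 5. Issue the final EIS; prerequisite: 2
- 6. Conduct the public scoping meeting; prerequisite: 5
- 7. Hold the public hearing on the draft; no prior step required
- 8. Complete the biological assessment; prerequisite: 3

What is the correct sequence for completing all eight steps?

7 is the only step with nothing outstanding, so it goes first.
That leaves 2 as the only ready step → 2.
5 is the only step now ready → 5.
6 needed 5, now all done → 6.
Next only 3 has its prerequisites met → 3.
Next only 8 has its prerequisites met → 8.
That leaves 1 as the only ready step → 1.
Next only 4 has its prerequisites met → 4.

7 2 5 6 3 8 1 4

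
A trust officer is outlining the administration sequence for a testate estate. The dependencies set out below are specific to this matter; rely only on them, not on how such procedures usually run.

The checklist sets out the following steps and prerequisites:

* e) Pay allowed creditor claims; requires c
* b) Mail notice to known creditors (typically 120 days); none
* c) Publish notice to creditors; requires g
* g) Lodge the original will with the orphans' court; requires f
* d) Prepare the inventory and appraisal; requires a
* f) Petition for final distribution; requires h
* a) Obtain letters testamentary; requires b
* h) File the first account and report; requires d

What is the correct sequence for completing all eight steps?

Only b has no prerequisites, so it is first.
a is the only step now ready → a.
Next only d has its prerequisites met → d.
h is the only step now ready → h.
Next only f has its prerequisites met → f.
That leaves g as the only ready step → g.
c needed g, now all done → c.
That leaves e as the only ready step → e.

b → a → d → h → f → g → c → e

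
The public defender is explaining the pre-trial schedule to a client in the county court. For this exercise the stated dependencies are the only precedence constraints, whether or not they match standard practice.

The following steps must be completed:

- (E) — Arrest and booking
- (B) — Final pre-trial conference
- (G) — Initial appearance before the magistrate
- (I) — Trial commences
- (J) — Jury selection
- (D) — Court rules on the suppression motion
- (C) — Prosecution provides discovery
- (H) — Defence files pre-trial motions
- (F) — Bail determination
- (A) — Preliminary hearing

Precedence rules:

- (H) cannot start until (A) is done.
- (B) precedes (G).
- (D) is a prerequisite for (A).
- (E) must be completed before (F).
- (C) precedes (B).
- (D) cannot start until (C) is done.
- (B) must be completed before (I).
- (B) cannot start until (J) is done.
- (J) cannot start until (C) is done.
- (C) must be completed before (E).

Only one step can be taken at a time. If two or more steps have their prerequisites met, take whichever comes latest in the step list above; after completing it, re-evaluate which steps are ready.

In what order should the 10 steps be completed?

(C) (D) (A) (H) (J) (B) (I) (G) (E) (F)

(C) has no prerequisites → (C) first.
(D), (J) and (E) are all available; (D) is listed later → (D).
Ready: (A), (J) and (E). (A) is listed later → (A).
Now (H), (J) and (E) have their prerequisites met. (H) is listed later, so (H) next.
(J) and (E) are both available; (J) is listed later → (J).
(B) now also ready, so the ready set is {(B), (E)}; (B) is listed later → (B).
(I) and (G) now also ready, so the ready set is {(I), (G), (E)}; (I) is listed later → (I).
(G) and (E) are both available; (G) is listed later → (G).
Next only (E) has its prerequisites met → (E).
(F) needed (E), now all done → (F).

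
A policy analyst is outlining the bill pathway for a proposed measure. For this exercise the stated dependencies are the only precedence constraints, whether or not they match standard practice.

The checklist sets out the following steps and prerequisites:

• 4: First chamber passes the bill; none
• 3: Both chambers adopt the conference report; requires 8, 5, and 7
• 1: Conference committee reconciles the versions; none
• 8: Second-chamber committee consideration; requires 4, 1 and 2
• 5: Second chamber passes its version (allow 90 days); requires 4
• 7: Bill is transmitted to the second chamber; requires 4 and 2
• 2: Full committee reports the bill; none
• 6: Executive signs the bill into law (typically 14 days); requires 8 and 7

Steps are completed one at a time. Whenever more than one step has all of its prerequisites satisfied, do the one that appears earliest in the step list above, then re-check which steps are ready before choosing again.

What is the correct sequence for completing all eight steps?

4, 1 and 2 have no prerequisites; 4 is listed earlier, so 4 is first.
5 now also ready, so the ready set is {1, 5, 2}; 1 is listed earlier → 1.
Now 5 and 2 have their prerequisites met. 5 is listed earlier, so 5 next.
Next only 2 has its prerequisites met → 2.
8 and 7 are both available; 8 is listed earlier → 8.
7 needed 4 and 2, now all done → 7.
Ready: 3 and 6. 3 is listed earlier → 3.
Next only 6 has its prerequisites met → 6.

4 1 5 2 8 7 3 6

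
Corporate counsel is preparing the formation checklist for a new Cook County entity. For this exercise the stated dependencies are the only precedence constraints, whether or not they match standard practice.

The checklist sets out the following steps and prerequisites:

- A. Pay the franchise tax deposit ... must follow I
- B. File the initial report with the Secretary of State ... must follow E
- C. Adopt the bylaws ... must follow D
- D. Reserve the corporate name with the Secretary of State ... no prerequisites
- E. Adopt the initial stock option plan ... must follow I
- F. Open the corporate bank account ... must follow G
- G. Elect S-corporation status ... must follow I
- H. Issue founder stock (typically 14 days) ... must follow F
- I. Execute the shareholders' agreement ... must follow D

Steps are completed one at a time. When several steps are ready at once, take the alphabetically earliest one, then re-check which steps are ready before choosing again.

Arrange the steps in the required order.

D is the only step with nothing outstanding, so it goes first.
C and I are both available; C has the earlier label → C.
Next only I has its prerequisites met → I.
Ready: A, E and G. A has the earlier label → A.
Now E and G have their prerequisites met. E has the earlier label, so E next.
B and G are both available; B has the earlier label → B.
That leaves G as the only ready step → G.
Next only F has its prerequisites met → F.
H is the only step now ready → H.

D, C, I, A, E, B, G, F, H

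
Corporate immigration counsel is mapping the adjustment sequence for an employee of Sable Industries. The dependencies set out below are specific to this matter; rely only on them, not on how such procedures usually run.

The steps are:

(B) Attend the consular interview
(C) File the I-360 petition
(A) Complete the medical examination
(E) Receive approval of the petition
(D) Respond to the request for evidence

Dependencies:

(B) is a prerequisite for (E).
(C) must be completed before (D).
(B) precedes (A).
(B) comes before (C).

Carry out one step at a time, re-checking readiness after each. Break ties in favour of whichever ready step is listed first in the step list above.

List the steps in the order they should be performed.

(B), (C), (A), (E), (D)

Only (B) has no prerequisites, so it is first.
Ready: (C), (A) and (E). (C) is listed earlier → (C).
Ready: (A), (E) and (D). (A) is listed earlier → (A).
Ready: (E) and (D). (E) is listed earlier → (E).
Next only (D) has its prerequisites met → (D).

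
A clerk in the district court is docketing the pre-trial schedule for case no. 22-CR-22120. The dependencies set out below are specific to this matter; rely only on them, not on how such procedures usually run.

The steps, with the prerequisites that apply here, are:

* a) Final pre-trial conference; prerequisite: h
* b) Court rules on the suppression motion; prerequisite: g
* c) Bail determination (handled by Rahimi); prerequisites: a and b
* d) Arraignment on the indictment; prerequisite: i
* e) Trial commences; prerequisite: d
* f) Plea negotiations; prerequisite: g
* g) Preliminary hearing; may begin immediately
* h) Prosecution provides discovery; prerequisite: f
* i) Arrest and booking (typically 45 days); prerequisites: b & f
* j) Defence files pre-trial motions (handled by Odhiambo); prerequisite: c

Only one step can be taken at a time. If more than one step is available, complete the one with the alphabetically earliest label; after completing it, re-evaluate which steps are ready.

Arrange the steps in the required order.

g → b → f → h → a → c → i → d → e → j

g is the only step with nothing outstanding, so it goes first.
Ready: b and f. b has the earlier label → b.
f is the only step now ready → f.
Ready: h and i. h has the earlier label → h.
Now a and i have their prerequisites met. a has the earlier label, so a next.
Ready: c and i. c has the earlier label → c.
j now also ready, so the ready set is {i, j}; i has the earlier label → i.
d and j are both available; d has the earlier label → d.
e now also ready, so the ready set is {e, j}; e has the earlier label → e.
Next only j has its prerequisites met → j.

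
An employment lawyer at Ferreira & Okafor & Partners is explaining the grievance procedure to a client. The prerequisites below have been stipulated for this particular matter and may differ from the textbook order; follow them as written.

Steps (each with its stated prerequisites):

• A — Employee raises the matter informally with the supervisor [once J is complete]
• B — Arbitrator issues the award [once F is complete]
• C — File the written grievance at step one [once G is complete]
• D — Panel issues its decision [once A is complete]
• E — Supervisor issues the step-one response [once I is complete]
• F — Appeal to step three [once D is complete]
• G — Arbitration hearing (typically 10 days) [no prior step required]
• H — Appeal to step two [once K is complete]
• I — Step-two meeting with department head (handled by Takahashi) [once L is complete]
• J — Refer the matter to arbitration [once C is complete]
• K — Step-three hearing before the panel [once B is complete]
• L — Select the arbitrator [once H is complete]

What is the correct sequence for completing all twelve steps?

G, C, J, A, D, F, B, K, H, L, I, E

G has no prerequisites → G first.
That leaves C as the only ready step → C.
Next only J has its prerequisites met → J.
That leaves A as the only ready step → A.
D needed A, now all done → D.
F needed D, now all done → F.
B is the only step now ready → B.
That leaves K as the only ready step → K.
That leaves H as the only ready step → H.
L needed H, now all done → L.
I is the only step now ready → I.
E needed I, now all done → E.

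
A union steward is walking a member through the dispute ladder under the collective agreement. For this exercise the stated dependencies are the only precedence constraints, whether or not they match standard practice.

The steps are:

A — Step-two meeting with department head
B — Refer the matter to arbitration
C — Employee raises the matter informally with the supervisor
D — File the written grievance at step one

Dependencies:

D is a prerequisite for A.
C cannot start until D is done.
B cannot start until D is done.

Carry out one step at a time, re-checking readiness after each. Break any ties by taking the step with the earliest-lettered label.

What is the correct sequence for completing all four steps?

D, A, B, C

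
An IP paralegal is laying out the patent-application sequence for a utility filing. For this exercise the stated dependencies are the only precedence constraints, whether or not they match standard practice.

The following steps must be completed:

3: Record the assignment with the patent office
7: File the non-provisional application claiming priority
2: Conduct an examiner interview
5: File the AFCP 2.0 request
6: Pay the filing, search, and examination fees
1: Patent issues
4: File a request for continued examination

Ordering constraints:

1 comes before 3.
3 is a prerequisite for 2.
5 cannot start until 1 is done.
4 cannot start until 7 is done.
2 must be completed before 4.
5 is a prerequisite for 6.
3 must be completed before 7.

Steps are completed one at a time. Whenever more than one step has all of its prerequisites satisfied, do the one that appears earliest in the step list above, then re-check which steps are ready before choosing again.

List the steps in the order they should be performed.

1 3 7 2 5 6 4

1 has no prerequisites → 1 first.
Ready: 3 and 5. 3 is listed earlier → 3.
Ready: 7, 2 and 5. 7 is listed earlier → 7.
Ready: 2 and 5. 2 is listed earlier → 2.
5 and 4 are both available; 5 is listed earlier → 5.
6 and 4 are both available; 6 is listed earlier → 6.
4 needed 7 and 2, now all done → 4.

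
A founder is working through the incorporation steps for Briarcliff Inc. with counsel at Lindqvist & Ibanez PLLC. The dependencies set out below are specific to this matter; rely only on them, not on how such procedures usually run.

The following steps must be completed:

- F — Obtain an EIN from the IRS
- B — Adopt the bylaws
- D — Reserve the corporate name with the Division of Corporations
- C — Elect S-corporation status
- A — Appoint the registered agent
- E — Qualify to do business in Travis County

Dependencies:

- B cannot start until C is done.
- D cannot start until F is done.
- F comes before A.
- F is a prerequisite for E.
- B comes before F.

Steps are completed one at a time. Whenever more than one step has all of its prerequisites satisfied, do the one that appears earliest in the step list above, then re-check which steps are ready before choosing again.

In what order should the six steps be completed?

C, B, F, D, A, E

Only C has no prerequisites, so it is first.
B needed C, now all done → B.
F is the only step now ready → F.
D, A and E are all available; D is listed earlier → D.
A and E are both available; A is listed earlier → A.
E is the only step now ready → E.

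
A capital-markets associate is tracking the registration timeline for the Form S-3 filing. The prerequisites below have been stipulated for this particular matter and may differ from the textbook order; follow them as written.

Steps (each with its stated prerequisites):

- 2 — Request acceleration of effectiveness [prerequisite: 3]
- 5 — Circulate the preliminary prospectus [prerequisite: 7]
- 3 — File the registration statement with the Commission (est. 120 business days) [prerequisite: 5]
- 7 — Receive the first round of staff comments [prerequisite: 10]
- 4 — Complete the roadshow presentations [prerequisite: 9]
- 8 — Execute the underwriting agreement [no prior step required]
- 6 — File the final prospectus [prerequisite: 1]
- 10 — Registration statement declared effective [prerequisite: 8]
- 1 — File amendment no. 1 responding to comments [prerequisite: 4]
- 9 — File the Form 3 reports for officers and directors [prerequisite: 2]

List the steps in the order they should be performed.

8 is the only step with nothing outstanding, so it goes first.
Next only 10 has its prerequisites met → 10.
7 needed 10, now all done → 7.
Next only 5 has its prerequisites met → 5.
3 needed 5, now all done → 3.
2 needed 3, now all done → 2.
9 needed 2, now all done → 9.
4 is the only step now ready → 4.
1 is the only step now ready → 1.
Next only 6 has its prerequisites met → 6.

8, 10, 7, 5, 3, 2, 9, 4, 1, 6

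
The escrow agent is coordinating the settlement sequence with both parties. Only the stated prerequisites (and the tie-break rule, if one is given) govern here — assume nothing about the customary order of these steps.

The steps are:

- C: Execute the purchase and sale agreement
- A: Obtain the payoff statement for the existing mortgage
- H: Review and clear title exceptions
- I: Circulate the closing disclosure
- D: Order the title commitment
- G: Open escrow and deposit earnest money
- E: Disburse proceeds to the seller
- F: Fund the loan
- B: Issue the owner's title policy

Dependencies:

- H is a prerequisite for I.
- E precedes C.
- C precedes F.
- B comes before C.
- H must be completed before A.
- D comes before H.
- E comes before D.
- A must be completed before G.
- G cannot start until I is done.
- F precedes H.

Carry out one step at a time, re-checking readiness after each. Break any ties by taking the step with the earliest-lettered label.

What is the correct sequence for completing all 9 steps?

Nothing is required for B and E. B has the earlier label → B first.
E is the only step now ready → E.
C and D are both available; C has the earlier label → C.
F now also ready, so the ready set is {D, F}; D has the earlier label → D.
That leaves F as the only ready step → F.
That leaves H as the only ready step → H.
Now A and I have their prerequisites met. A has the earlier label, so A next.
Next only I has its prerequisites met → I.
G needed A and I, now all done → G.

B → E → C → D → F → H → A → I → G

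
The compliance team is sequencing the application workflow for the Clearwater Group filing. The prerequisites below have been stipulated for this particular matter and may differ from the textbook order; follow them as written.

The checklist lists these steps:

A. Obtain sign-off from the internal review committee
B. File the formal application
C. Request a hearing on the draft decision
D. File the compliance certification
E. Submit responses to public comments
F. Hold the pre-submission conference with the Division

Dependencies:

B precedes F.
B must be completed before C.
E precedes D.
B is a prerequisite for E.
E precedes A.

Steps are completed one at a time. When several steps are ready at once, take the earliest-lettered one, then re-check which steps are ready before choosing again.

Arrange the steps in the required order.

B, C, E, A, D, F

Only B has no prerequisites, so it is first.
C, E and F are all available; C has the earlier label → C.
Ready: E and F. E has the earlier label → E.
A and D now also ready, so the ready set is {A, D, F}; A has the earlier label → A.
D and F are both available; D has the earlier label → D.
That leaves F as the only ready step → F.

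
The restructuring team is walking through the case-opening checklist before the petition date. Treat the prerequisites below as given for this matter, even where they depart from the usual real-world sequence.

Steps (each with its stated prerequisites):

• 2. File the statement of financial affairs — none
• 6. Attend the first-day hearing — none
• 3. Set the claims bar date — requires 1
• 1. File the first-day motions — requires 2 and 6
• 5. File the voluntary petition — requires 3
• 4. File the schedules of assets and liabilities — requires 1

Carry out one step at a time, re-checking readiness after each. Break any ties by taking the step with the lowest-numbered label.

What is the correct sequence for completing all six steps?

2 6 1 3 4 5

2 and 6 have no prerequisites; 2 has the earlier label, so 2 is first.
6 is the only step now ready → 6.
1 needed 2 and 6, now all done → 1.
Ready: 3 and 4. 3 has the earlier label → 3.
5 now also ready, so the ready set is {4, 5}; 4 has the earlier label → 4.
5 is the only step now ready → 5.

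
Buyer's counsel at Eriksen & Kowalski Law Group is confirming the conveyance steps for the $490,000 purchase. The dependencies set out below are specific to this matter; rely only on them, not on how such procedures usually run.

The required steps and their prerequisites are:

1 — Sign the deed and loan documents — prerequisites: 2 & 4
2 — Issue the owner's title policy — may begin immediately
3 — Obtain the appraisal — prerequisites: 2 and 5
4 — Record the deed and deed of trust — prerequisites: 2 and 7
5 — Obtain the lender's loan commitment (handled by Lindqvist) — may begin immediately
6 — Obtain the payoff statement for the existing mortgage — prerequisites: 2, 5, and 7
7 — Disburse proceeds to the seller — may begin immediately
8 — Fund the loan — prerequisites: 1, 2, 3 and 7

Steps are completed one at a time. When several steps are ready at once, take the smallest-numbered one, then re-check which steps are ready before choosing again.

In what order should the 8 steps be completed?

2, 5, 3, 7, 4, 1, 6, 8

Nothing is required for 2, 5 and 7. 2 has the earlier label → 2 first.
Ready: 5 and 7. 5 has the earlier label → 5.
3 now also ready, so the ready set is {3, 7}; 3 has the earlier label → 3.
That leaves 7 as the only ready step → 7.
4 and 6 are both available; 4 has the earlier label → 4.
1 now also ready, so the ready set is {1, 6}; 1 has the earlier label → 1.
Now 6 and 8 have their prerequisites met. 6 has the earlier label, so 6 next.
Next only 8 has its prerequisites met → 8.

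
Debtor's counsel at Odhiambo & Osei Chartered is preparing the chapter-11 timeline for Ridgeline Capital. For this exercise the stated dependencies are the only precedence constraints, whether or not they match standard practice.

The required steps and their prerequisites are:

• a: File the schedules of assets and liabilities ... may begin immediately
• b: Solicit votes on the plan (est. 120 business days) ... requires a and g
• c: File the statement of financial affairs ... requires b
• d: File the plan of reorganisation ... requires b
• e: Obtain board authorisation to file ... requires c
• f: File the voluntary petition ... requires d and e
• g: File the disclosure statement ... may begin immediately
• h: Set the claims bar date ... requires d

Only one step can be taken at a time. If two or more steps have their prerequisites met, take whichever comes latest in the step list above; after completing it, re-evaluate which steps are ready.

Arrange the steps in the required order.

Nothing is required for g and a. g is listed later → g first.
Next only a has its prerequisites met → a.
That leaves b as the only ready step → b.
Now d and c have their prerequisites met. d is listed later, so d next.
h now also ready, so the ready set is {h, c}; h is listed later → h.
c is the only step now ready → c.
e needed c, now all done → e.
f is the only step now ready → f.

g, a, b, d, h, c, e, f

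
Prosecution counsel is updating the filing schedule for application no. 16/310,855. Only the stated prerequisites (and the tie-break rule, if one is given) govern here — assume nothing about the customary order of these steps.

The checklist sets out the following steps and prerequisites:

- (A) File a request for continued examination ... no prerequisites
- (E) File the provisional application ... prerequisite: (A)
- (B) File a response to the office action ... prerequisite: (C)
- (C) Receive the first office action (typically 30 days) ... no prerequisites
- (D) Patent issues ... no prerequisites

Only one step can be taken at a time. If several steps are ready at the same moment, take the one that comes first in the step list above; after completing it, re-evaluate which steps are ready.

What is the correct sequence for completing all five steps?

Nothing is required for (A), (C) and (D). (A) is listed earlier → (A) first.
(E), (C) and (D) are all available; (E) is listed earlier → (E).
Now (C) and (D) have their prerequisites met. (C) is listed earlier, so (C) next.
(B) now also ready, so the ready set is {(B), (D)}; (B) is listed earlier → (B).
(D) is the only step now ready → (D).

(A) → (E) → (C) → (B) → (D)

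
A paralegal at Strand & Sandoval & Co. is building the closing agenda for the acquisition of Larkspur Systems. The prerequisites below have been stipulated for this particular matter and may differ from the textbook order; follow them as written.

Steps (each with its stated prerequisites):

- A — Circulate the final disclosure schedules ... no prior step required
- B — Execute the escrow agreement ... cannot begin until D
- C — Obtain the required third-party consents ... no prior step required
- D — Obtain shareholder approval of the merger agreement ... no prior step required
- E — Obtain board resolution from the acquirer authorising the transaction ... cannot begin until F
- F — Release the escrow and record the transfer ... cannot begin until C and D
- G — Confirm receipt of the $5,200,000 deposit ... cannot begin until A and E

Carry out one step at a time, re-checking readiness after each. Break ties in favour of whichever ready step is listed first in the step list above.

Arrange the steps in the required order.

A, C, D, B, F, E, G

A, C and D have no prerequisites; A is listed earlier, so A is first.
C and D are both available; C is listed earlier → C.
That leaves D as the only ready step → D.
Now B and F have their prerequisites met. B is listed earlier, so B next.
Next only F has its prerequisites met → F.
E needed F, now all done → E.
Next only G has its prerequisites met → G.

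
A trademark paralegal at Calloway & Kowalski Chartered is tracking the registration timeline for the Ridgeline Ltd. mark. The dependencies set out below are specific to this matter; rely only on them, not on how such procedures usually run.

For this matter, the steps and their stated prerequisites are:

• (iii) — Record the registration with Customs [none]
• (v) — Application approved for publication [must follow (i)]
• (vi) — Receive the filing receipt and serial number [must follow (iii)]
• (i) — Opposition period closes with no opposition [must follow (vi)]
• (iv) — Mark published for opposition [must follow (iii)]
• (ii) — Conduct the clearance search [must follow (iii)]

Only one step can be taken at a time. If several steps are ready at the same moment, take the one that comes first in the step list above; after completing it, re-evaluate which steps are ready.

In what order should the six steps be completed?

(iii), (vi), (i), (v), (iv), (ii)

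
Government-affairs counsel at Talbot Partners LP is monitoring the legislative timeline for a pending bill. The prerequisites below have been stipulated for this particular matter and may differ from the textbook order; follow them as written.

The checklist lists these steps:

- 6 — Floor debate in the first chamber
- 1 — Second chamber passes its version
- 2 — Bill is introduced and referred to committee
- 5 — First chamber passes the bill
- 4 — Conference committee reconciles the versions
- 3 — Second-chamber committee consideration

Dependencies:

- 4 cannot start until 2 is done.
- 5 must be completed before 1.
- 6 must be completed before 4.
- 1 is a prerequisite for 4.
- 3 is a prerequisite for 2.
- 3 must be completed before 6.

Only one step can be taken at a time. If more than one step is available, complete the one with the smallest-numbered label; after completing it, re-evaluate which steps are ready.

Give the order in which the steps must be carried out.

3, 2, 5, 1, 6, 4

Nothing is required for 3 and 5. 3 has the earlier label → 3 first.
Now 2, 5 and 6 have their prerequisites met. 2 has the earlier label, so 2 next.
5 and 6 are both available; 5 has the earlier label → 5.
Now 1 and 6 have their prerequisites met. 1 has the earlier label, so 1 next.
Next only 6 has its prerequisites met → 6.
4 is the only step now ready → 4.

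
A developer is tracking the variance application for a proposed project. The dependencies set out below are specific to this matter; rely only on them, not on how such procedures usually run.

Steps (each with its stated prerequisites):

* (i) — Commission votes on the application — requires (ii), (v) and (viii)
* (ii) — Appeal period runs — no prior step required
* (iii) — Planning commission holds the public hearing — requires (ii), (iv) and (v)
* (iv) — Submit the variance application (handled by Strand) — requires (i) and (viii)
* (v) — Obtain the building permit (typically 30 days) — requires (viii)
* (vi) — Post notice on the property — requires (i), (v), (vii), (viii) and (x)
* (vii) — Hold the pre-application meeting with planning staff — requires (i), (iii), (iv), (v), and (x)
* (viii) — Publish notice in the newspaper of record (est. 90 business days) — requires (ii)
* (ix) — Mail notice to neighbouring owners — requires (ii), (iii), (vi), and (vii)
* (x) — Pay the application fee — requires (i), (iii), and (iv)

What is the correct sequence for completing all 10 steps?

(ii) has no prerequisites → (ii) first.
(viii) needed (ii), now all done → (viii).
That leaves (v) as the only ready step → (v).
(i) needed (ii), (v) and (viii), now all done → (i).
That leaves (iv) as the only ready step → (iv).
Next only (iii) has its prerequisites met → (iii).
(x) needed (i), (iii) and (iv), now all done → (x).
(vii) needed (i), (iii), (iv), (v) and (x), now all done → (vii).
(vi) is the only step now ready → (vi).
(ix) needed (ii), (iii), (vi) and (vii), now all done → (ix).

(ii) (viii) (v) (i) (iv) (iii) (x) (vii) (vi) (ix)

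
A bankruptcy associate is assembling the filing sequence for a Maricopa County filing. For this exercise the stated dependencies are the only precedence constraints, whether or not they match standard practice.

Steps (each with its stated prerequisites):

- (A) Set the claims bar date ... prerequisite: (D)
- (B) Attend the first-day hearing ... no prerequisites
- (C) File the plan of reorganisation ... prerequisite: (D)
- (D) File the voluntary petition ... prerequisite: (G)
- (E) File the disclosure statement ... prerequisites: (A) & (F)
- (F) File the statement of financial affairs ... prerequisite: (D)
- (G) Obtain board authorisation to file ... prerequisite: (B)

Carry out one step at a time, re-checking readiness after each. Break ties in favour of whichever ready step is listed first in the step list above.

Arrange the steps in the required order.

(B) is the only step with nothing outstanding, so it goes first.
That leaves (G) as the only ready step → (G).
(D) is the only step now ready → (D).
Now (A), (C) and (F) have their prerequisites met. (A) is listed earlier, so (A) next.
Ready: (C) and (F). (C) is listed earlier → (C).
(F) is the only step now ready → (F).
(E) is the only step now ready → (E).

(B), (G), (D), (A), (C), (F), (E)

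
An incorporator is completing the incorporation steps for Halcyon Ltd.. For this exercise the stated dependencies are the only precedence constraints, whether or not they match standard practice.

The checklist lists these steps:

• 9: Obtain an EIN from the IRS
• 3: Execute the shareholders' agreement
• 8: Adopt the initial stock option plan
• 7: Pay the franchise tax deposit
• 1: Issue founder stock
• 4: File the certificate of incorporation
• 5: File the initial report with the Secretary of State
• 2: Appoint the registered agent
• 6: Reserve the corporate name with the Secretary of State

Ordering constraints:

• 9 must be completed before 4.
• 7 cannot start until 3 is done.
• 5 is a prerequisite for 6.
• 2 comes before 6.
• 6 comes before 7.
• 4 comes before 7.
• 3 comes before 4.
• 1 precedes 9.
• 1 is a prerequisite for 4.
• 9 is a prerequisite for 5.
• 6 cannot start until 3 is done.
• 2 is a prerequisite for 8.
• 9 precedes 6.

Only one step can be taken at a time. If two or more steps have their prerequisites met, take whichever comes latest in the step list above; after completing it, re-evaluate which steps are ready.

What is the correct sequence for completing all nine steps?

Nothing is required for 2, 1 and 3. 2 is listed later → 2 first.
8 now also ready, so the ready set is {1, 8, 3}; 1 is listed later → 1.
9 now also ready, so the ready set is {8, 3, 9}; 8 is listed later → 8.
Now 3 and 9 have their prerequisites met. 3 is listed later, so 3 next.
9 is the only step now ready → 9.
5 and 4 are both available; 5 is listed later → 5.
6 now also ready, so the ready set is {6, 4}; 6 is listed later → 6.
Next only 4 has its prerequisites met → 4.
Next only 7 has its prerequisites met → 7.

2, 1, 8, 3, 9, 5, 6, 4, 7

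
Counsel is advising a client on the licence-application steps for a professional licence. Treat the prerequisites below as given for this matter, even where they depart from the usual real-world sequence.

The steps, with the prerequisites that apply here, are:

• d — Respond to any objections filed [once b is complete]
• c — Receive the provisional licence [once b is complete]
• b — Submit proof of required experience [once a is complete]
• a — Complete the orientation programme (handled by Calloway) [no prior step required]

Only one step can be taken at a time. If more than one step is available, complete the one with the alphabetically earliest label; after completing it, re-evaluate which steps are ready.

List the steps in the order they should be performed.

a is the only step with nothing outstanding, so it goes first.
Next only b has its prerequisites met → b.
c and d are both available; c has the earlier label → c.
d needed b, now all done → d.

a, b, c, d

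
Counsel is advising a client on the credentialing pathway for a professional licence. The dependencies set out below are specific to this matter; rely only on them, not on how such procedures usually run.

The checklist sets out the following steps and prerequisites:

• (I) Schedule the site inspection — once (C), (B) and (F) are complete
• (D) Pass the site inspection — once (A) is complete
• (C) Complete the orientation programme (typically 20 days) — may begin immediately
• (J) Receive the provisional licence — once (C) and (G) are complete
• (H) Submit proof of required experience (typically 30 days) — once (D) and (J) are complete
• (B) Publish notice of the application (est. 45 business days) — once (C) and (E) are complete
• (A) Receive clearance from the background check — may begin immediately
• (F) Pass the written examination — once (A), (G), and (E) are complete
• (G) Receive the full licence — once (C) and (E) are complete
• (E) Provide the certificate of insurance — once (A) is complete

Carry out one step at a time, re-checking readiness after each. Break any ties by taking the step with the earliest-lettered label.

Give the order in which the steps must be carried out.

(A) (C) (D) (E) (B) (G) (F) (I) (J) (H)

Nothing is required for (A) and (C). (A) has the earlier label → (A) first.
(D) and (E) now also ready, so the ready set is {(C), (D), (E)}; (C) has the earlier label → (C).
Now (D) and (E) have their prerequisites met. (D) has the earlier label, so (D) next.
(E) needed (A), now all done → (E).
Now (B) and (G) have their prerequisites met. (B) has the earlier label, so (B) next.
(G) needed (C) and (E), now all done → (G).
Ready: (F) and (J). (F) has the earlier label → (F).
(I) now also ready, so the ready set is {(I), (J)}; (I) has the earlier label → (I).
(J) needed (C) and (G), now all done → (J).
(H) needed (D) and (J), now all done → (H).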